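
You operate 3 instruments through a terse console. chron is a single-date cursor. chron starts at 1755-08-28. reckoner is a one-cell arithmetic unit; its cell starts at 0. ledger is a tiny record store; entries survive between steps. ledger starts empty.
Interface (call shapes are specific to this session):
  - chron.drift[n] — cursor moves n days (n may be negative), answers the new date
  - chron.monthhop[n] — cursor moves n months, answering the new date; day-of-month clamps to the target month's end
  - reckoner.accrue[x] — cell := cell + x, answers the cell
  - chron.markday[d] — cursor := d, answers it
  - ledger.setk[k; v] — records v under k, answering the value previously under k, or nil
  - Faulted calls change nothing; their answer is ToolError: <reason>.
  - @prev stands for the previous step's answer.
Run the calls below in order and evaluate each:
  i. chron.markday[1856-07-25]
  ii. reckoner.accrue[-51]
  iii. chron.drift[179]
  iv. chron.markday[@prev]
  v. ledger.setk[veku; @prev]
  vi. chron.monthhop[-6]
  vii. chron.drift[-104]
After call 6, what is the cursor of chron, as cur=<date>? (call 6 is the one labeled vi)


CALL chron.markday[d=1856-07-25]
RET  1856-07-25
CALL reckoner.accrue[x=-51]
RET  -51
CALL chron.drift[n=179]
RET  1857-01-20
CALL chron.markday[d=@prev]
RET  1857-01-20
CALL ledger.setk[k=veku; v=@prev]
RET  nil
CALL chron.monthhop[n=-6]
RET  1856-07-20
CALL chron.drift[n=-104]
RET  1856-04-07

Answer: cur=1856-07-20


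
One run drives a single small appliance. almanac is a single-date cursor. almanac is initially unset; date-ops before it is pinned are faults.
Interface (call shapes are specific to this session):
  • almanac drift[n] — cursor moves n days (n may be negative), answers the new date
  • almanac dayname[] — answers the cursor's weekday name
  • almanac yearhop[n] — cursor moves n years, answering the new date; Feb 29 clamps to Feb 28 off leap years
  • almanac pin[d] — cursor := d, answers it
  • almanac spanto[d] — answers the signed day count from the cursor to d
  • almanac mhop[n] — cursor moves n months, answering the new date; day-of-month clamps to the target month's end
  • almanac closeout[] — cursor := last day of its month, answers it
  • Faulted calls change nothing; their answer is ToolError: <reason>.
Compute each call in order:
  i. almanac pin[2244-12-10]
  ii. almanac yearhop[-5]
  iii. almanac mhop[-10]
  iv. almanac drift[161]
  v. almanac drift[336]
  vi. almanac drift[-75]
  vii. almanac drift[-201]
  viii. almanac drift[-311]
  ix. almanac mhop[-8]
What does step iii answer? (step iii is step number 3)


Answer: 2239-02-10

Derivation:
-- almanac pin(2244-12-10) -> 2244-12-10
-- almanac yearhop(-5) -> 2239-12-10
-- almanac mhop(-10) -> 2239-02-10
-- almanac drift(161) -> 2239-07-21
-- almanac drift(336) -> 2240-06-21
-- almanac drift(-75) -> 2240-04-07
-- almanac drift(-201) -> 2239-09-19
-- almanac drift(-311) -> 2238-11-12
-- almanac mhop(-8) -> 2238-03-12


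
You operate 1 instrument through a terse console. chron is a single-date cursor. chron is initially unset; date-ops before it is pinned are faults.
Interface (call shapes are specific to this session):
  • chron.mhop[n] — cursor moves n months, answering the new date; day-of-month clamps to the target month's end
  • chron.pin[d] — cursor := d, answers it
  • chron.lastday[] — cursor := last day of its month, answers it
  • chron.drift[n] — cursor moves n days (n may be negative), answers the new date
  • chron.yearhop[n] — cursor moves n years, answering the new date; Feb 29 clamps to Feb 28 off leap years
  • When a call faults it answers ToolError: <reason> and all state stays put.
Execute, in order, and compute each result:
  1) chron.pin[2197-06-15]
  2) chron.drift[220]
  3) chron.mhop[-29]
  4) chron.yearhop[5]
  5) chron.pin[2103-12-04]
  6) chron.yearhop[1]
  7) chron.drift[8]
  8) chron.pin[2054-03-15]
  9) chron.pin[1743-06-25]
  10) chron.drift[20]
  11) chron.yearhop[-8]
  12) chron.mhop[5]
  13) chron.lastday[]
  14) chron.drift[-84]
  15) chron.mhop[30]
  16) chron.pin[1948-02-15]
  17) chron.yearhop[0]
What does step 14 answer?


Answer: 1735-10-08

Derivation:
Now I run chron.pin(d→2197-06-15), → 2197-06-15.
Invoking chron.drift(n→220), yielding 2198-01-21.
I call chron.mhop(n→-29): 2195-08-21.
Invoking chron.yearhop(n→5): 2200-08-21.
I invoke chron.pin(d→2103-12-04): 2103-12-04.
I invoke chron.yearhop(n→1): 2104-12-04.
I use chron.drift(n→8), yielding 2104-12-12.
I run chron.pin(d→2054-03-15), and observe 2054-03-15.
I call chron.pin(d→1743-06-25), yielding 1743-06-25.
I try chron.drift(n→20), and get 1743-07-15.
Now I run chron.yearhop(n→-8), and see 1735-07-15.
Calling chron.mhop(n→5), and get 1735-12-15.
I run chron.lastday, → 1735-12-31.
I call chron.drift(n→-84), and see 1735-10-08.
I call chron.mhop(n→30), — result: 1738-04-08.
Invoking chron.pin(d→1948-02-15), yielding 1948-02-15.
Invoking chron.yearhop(n→0), yielding 1948-02-15.


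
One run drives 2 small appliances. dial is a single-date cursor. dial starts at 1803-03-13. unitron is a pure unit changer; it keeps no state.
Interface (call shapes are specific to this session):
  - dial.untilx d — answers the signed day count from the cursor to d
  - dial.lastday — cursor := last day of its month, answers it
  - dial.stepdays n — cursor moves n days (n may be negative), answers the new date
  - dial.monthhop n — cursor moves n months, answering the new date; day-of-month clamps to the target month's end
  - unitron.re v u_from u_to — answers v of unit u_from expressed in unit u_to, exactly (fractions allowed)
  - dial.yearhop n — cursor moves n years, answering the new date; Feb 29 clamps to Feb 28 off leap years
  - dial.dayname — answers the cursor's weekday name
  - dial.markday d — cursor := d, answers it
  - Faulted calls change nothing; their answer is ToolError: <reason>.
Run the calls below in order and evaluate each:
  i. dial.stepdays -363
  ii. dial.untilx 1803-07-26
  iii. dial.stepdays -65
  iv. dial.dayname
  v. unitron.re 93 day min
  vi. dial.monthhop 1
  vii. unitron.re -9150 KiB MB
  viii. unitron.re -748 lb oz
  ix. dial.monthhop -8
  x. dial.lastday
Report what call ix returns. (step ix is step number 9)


>> dial.stepdays(n=-363)
<< 1802-03-15
>> dial.untilx(d=1803-07-26)
<< 498
>> dial.stepdays(n=-65)
<< 1802-01-09
>> dial.dayname()
<< Saturday
>> unitron.re(v=93, u_from=day, u_to=min)
<< 133920
>> dial.monthhop(n=1)
<< 1802-02-09
>> unitron.re(v=-9150, u_from=KiB, u_to=MB)
<< -5856/625
>> unitron.re(v=-748, u_from=lb, u_to=oz)
<< -11968
>> dial.monthhop(n=-8)
<< 1801-06-09
>> dial.lastday()
<< 1801-06-30

Answer: 1801-06-09


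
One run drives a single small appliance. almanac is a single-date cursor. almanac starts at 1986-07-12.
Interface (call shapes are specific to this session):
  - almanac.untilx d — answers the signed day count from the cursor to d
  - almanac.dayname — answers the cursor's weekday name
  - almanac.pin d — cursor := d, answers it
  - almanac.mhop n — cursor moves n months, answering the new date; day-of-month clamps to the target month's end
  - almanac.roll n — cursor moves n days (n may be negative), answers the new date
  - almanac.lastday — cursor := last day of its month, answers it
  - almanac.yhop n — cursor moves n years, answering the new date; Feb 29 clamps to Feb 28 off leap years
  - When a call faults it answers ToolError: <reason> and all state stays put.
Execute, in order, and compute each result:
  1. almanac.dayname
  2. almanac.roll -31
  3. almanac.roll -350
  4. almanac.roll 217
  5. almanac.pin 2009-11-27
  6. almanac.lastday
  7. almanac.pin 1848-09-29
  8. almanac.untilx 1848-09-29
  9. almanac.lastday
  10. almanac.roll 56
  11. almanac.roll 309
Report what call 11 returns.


Answer: 1849-09-30

Derivation:
·→ almanac.dayname()
·← Saturday
·→ almanac.roll(n→-31)
·← 1986-06-11
·→ almanac.roll(n→-350)
·← 1985-06-26
·→ almanac.roll(n→217)
·← 1986-01-29
·→ almanac.pin(d→2009-11-27)
·← 2009-11-27
·→ almanac.lastday()
·← 2009-11-30
·→ almanac.pin(d→1848-09-29)
·← 1848-09-29
·→ almanac.untilx(d→1848-09-29)
·← 0
·→ almanac.lastday()
·← 1848-09-30
·→ almanac.roll(n→56)
·← 1848-11-25
·→ almanac.roll(n→309)
·← 1849-09-30


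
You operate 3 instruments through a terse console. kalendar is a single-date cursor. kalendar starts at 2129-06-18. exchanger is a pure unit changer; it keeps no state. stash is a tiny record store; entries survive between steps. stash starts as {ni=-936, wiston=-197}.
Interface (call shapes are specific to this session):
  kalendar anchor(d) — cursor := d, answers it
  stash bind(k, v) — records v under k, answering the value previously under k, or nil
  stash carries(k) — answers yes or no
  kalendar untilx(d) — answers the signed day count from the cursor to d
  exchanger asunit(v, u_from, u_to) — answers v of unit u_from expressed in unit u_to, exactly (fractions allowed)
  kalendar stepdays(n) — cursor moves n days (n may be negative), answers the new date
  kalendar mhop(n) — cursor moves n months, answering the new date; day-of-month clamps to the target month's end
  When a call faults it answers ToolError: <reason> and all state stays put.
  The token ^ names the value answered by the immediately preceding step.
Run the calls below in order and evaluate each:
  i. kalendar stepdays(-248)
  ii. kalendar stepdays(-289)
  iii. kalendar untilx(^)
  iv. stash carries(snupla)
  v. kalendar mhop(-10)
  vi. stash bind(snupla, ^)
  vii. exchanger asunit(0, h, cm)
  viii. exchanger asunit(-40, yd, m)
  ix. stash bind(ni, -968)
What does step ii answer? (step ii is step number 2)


Answer: 2127-12-29

Derivation:
~$ kalendar stepdays n: -248
[out] 2128-10-13
~$ kalendar stepdays n: -289
[out] 2127-12-29
~$ kalendar untilx d: ^
[out] 0
~$ stash carries k: snupla
[out] no
~$ kalendar mhop n: -10
[out] 2127-02-28
~$ stash bind k: snupla v: ^
[out] nil
~$ exchanger asunit v: 0 u_from: h u_to: cm
[out] ToolError: incompatible units
~$ exchanger asunit v: -40 u_from: yd u_to: m
[out] -4572/125
~$ stash bind k: ni v: -968
[out] -936


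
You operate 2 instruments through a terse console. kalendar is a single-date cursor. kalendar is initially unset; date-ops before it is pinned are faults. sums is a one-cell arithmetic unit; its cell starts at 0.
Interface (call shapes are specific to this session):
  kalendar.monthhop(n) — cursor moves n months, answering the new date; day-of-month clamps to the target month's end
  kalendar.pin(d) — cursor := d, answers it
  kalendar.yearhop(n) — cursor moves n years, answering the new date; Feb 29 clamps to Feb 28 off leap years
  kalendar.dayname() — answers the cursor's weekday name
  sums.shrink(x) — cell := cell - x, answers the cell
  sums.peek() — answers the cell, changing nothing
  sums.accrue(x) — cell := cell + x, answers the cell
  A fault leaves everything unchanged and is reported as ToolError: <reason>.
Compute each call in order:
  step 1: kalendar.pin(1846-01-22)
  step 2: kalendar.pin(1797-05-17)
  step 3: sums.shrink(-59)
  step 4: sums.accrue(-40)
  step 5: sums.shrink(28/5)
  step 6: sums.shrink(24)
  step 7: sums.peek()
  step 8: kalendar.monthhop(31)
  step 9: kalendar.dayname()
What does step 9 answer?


Answer: Tuesday

Derivation:
-- 1. kalendar.pin(d: 1846-01-22) -> 1846-01-22
-- 2. kalendar.pin(d: 1797-05-17) -> 1797-05-17
-- 3. sums.shrink(x: -59) -> 59
-- 4. sums.accrue(x: -40) -> 19
-- 5. sums.shrink(x: 28/5) -> 67/5
-- 6. sums.shrink(x: 24) -> -53/5
-- 7. sums.peek() -> -53/5
-- 8. kalendar.monthhop(n: 31) -> 1799-12-17
-- 9. kalendar.dayname() -> Tuesday


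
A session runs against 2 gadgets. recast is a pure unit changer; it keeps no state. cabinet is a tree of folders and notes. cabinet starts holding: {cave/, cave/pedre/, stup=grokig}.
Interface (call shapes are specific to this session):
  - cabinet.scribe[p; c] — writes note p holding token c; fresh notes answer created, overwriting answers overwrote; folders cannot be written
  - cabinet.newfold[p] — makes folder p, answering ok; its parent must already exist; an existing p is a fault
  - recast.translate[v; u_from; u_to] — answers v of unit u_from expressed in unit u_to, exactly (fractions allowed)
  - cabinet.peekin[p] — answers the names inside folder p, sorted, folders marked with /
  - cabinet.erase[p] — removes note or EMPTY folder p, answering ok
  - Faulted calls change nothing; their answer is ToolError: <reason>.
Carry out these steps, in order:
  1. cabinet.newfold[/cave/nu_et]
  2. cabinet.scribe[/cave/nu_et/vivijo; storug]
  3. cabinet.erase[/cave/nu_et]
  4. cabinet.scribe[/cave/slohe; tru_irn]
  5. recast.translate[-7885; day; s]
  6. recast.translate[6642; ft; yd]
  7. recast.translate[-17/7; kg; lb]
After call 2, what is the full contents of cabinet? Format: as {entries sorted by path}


Answer: {cave/, cave/nu_et/, cave/nu_et/vivijo=storug, cave/pedre/, stup=grokig}

Derivation:
Invoking newfold using p=/cave/nu_et, and see ok.
Calling scribe using p=/cave/nu_et/vivijo, c=storug, — result: created.
I use erase using p=/cave/nu_et, and get ToolError: not empty.
I call scribe using p=/cave/slohe, c=tru_irn, and get created.
Using translate using v=-7885, u_from=day, u_to=s, yielding -681264000.
Invoking translate using v=6642, u_from=ft, u_to=yd, and get 2214.
Then translate using v=-17/7, u_from=kg, u_to=lb, yielding -1700000000/317514659.


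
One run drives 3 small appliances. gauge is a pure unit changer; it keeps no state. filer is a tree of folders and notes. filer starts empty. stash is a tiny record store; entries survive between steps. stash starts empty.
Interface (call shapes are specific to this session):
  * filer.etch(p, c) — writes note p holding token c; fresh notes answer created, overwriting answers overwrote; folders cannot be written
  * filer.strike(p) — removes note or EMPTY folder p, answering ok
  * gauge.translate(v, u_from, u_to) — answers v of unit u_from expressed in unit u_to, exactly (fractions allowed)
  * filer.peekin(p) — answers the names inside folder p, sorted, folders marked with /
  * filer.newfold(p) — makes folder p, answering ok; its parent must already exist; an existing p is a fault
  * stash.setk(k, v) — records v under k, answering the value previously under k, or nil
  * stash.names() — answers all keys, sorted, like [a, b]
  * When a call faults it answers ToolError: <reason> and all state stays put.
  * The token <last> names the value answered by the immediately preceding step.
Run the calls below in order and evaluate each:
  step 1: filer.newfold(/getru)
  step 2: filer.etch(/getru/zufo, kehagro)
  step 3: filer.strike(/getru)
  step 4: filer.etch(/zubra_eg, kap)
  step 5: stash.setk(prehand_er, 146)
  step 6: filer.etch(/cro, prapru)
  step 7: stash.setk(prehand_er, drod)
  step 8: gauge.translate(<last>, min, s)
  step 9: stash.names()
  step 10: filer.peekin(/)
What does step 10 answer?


I call newfold using /getru, giving ok.
Calling etch using /getru/zufo, kehagro, → created.
I run strike using /getru, giving ToolError: not empty.
Then etch using /zubra_eg, kap, giving created.
Next I call setk using prehand_er, 146, and see nil.
Now I run etch using /cro, prapru, yielding created.
Using setk using prehand_er, drod, and observe 146.
I try translate using <last>, min, s, → 8760.
I invoke names, — result: [prehand_er].
Then peekin using /: [cro, getru/, zubra_eg].

Answer: [cro, getru/, zubra_eg]


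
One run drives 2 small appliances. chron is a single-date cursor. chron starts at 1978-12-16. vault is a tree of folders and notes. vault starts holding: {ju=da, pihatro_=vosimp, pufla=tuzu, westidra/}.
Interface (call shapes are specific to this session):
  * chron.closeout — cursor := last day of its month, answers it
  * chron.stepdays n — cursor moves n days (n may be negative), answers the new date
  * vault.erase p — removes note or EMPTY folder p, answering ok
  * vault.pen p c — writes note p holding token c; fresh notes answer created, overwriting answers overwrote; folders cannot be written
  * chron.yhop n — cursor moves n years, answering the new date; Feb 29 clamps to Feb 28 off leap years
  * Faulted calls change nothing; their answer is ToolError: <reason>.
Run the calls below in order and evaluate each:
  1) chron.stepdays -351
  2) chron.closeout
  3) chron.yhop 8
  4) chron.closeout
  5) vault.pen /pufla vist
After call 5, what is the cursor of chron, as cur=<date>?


Answer: cur=1985-12-31

Derivation:
I try chron.stepdays passing n: -351, giving 1977-12-30.
I call chron.closeout(), and observe 1977-12-31.
Next I call chron.yhop passing n: 8, → 1985-12-31.
I run chron.closeout, which returns 1985-12-31.
I use vault.pen passing p: /pufla, c: vist, — result: overwrote.


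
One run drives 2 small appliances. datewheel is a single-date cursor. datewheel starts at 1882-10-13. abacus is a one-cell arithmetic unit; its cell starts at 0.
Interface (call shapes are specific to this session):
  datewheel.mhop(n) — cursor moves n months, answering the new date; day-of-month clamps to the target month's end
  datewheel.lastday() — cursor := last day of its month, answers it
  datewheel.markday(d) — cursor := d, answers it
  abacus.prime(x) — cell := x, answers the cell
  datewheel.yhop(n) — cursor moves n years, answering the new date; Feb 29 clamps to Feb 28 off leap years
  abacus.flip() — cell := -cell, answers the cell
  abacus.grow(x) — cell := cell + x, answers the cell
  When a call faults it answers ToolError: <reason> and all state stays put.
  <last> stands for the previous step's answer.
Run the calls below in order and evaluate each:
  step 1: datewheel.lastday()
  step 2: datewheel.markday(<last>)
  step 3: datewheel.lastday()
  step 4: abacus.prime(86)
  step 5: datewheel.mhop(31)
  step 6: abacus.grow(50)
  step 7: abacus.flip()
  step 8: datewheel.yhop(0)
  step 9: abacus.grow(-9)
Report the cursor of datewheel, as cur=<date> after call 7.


>>> lastday
  1882-10-31
>>> markday d→<last>
  1882-10-31
>>> lastday
  1882-10-31
>>> prime x→86
  86
>>> mhop n→31
  1885-05-31
>>> grow x→50
  136
>>> flip
  -136
>>> yhop n→0
  1885-05-31
>>> grow x→-9
  -145

Answer: cur=1885-05-31


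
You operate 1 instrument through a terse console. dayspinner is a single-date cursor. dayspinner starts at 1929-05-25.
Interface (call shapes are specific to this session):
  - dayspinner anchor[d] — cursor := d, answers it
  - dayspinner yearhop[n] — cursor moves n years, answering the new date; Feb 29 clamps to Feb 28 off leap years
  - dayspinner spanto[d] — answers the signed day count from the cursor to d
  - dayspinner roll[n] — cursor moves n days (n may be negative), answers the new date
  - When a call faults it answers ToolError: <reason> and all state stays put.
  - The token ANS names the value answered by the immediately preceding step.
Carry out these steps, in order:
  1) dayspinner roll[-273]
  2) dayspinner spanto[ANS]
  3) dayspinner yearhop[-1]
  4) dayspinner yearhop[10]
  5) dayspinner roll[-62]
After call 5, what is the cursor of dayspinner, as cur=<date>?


Answer: cur=1937-06-24

Derivation:
Do: dayspinner roll[n='-273']
See: 1928-08-25
Do: dayspinner spanto[d='ANS']
See: 0
Do: dayspinner yearhop[n='-1']
See: 1927-08-25
Do: dayspinner yearhop[n='10']
See: 1937-08-25
Do: dayspinner roll[n='-62']
See: 1937-06-24


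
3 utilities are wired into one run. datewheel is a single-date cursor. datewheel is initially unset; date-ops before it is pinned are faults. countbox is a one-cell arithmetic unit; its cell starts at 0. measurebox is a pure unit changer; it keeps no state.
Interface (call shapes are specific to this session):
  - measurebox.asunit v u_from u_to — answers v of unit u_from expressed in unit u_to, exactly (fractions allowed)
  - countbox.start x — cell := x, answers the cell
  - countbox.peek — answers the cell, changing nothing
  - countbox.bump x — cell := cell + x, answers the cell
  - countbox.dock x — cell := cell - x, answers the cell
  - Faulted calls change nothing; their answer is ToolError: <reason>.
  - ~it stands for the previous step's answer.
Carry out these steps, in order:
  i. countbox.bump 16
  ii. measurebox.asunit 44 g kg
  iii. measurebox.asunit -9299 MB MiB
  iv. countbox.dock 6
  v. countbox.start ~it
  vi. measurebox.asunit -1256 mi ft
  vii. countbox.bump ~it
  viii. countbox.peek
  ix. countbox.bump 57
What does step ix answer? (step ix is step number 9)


I call countbox.bump using 16, and observe 16.
Now I run measurebox.asunit using 44, g, kg: 11/250.
Invoking measurebox.asunit using -9299, MB, MiB, → -145296875/16384.
Then countbox.dock using 6, giving 10.
Next I call countbox.start using ~it, and observe 10.
Using measurebox.asunit using -1256, mi, ft, → -6631680.
I try countbox.bump using ~it, and get -6631670.
I use countbox.peek(), and get -6631670.
Then countbox.bump using 57: -6631613.

Answer: -6631613


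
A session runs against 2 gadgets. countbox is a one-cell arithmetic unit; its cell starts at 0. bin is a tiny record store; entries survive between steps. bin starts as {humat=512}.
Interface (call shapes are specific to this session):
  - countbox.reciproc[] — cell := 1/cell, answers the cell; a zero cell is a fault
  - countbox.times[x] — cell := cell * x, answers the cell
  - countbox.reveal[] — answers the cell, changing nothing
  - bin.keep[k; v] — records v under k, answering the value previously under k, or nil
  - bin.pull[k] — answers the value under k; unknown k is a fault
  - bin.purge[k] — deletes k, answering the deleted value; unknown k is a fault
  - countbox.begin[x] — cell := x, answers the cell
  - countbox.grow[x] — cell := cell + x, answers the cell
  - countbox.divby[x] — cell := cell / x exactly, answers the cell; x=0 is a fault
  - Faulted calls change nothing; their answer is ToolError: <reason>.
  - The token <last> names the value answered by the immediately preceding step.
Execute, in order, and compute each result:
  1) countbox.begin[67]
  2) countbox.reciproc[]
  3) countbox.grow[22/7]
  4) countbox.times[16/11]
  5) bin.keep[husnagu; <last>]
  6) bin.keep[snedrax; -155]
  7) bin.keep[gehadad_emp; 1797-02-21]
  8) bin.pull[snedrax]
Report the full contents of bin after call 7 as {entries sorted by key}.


! countbox.begin(67) => 67
! countbox.reciproc() => 1/67
! countbox.grow(22/7) => 1481/469
! countbox.times(16/11) => 23696/5159
! bin.keep(husnagu, <last>) => nil
! bin.keep(snedrax, -155) => nil
! bin.keep(gehadad_emp, 1797-02-21) => nil
! bin.pull(snedrax) => -155

Answer: {gehadad_emp=1797-02-21, humat=512, husnagu=23696/5159, snedrax=-155}


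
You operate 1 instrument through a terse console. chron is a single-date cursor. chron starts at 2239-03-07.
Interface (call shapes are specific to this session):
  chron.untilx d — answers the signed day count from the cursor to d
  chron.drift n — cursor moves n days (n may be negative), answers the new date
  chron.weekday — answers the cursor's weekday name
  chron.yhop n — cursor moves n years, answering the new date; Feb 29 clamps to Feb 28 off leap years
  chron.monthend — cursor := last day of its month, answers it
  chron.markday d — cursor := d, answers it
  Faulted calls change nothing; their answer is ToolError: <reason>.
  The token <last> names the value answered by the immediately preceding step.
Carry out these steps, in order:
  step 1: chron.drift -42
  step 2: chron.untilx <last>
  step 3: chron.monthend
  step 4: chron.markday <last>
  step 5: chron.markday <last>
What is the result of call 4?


> drift n→-42
  2239-01-24
> untilx d→<last>
  0
> monthend
  2239-01-31
> markday d→<last>
  2239-01-31
> markday d→<last>
  2239-01-31

Answer: 2239-01-31


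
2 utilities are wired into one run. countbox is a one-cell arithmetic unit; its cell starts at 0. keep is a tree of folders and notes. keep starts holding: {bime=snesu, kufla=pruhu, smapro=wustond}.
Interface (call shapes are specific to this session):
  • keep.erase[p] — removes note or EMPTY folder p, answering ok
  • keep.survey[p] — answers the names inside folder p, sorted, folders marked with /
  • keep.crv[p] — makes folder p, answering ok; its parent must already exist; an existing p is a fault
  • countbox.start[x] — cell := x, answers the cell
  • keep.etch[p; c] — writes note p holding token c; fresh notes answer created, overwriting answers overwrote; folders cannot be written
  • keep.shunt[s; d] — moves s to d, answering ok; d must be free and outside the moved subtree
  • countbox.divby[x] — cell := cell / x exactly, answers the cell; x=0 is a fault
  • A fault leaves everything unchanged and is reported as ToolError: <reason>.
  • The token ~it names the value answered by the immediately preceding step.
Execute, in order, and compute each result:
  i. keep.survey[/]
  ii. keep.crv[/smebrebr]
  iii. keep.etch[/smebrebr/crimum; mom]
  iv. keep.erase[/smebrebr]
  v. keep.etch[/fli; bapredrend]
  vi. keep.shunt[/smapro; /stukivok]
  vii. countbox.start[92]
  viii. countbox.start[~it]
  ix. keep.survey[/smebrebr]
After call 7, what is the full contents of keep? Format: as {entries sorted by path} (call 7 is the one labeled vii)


# keep.survey(/) == [bime, kufla, smapro]
# keep.crv(/smebrebr) == ok
# keep.etch(/smebrebr/crimum, mom) == created
# keep.erase(/smebrebr) == ToolError: not empty
# keep.etch(/fli, bapredrend) == created
# keep.shunt(/smapro, /stukivok) == ok
# countbox.start(92) == 92
# countbox.start(~it) == 92
# keep.survey(/smebrebr) == [crimum]

Answer: {bime=snesu, fli=bapredrend, kufla=pruhu, smebrebr/, smebrebr/crimum=mom, stukivok=wustond}


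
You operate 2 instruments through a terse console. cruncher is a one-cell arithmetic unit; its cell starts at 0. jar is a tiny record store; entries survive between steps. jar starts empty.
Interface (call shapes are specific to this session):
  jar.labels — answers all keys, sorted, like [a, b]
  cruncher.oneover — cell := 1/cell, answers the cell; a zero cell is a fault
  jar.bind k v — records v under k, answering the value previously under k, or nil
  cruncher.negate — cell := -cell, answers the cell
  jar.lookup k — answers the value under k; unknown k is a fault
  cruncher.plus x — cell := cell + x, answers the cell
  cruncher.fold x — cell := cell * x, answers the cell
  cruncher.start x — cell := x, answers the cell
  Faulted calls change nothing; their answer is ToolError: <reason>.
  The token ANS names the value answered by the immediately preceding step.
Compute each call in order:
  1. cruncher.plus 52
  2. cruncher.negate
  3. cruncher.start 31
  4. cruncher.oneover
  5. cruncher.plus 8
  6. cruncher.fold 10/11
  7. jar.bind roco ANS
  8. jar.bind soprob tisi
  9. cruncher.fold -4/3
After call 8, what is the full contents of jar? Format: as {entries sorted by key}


Answer: {roco=2490/341, soprob=tisi}

Derivation:
% cruncher.plus x='52'
  52
% cruncher.negate
  -52
% cruncher.start x='31'
  31
% cruncher.oneover
  1/31
% cruncher.plus x='8'
  249/31
% cruncher.fold x='10/11'
  2490/341
% jar.bind k='roco' v='ANS'
  nil
% jar.bind k='soprob' v='tisi'
  nil
% cruncher.fold x='-4/3'
  -3320/341


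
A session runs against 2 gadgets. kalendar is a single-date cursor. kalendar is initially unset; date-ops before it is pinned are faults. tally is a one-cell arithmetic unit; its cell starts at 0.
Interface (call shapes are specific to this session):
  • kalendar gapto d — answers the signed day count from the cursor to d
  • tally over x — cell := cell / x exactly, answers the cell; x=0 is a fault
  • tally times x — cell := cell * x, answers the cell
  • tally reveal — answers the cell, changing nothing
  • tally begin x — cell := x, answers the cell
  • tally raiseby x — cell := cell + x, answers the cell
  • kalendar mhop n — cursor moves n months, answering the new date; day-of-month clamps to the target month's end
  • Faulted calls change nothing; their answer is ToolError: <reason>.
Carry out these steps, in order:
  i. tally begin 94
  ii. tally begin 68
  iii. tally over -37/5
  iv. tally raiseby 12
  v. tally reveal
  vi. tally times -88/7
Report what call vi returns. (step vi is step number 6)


Answer: -9152/259

Derivation:
I call tally begin using x: 94, and observe 94.
I run tally begin using x: 68, yielding 68.
I call tally over using x: -37/5, giving -340/37.
I try tally raiseby using x: 12, and see 104/37.
Calling tally reveal(), and see 104/37.
Next I call tally times using x: -88/7, and get -9152/259.


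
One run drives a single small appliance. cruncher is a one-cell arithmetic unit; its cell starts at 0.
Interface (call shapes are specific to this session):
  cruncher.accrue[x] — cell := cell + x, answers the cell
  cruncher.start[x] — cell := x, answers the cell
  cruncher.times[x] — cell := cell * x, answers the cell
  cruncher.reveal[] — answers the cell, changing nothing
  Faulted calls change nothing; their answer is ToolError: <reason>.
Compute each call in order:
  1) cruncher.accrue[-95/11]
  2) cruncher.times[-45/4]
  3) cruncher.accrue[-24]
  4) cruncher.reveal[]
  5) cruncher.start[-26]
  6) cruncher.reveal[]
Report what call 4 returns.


Answer: 3219/44

Derivation:
I run accrue(x→-95/11), and see -95/11.
Now I run times(x→-45/4), → 4275/44.
Next I call accrue(x→-24), and see 3219/44.
I run reveal(), and see 3219/44.
I run start(x→-26), and see -26.
I run reveal, — result: -26.


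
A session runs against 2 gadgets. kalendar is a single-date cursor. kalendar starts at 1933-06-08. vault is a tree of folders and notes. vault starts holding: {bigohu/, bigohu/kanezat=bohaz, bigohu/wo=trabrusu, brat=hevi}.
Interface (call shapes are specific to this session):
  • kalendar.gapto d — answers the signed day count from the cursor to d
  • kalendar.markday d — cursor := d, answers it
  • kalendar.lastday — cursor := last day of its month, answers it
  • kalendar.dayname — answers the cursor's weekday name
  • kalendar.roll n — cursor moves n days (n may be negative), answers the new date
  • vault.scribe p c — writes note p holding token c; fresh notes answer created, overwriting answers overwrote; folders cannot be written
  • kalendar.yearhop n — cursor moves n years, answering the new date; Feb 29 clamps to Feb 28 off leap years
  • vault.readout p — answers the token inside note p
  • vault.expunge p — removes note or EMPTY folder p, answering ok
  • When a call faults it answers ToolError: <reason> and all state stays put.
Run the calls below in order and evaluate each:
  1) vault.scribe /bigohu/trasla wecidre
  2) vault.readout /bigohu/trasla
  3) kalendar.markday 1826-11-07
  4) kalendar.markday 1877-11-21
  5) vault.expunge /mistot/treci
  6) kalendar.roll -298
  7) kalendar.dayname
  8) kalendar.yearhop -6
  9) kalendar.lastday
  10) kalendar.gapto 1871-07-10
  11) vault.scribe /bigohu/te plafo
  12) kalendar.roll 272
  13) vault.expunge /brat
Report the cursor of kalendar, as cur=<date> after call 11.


Do: scribe[p→/bigohu/trasla; c→wecidre]
See: created
Do: readout[p→/bigohu/trasla]
See: wecidre
Do: markday[d→1826-11-07]
See: 1826-11-07
Do: markday[d→1877-11-21]
See: 1877-11-21
Do: expunge[p→/mistot/treci]
See: ToolError: not found
Do: roll[n→-298]
See: 1877-01-27
Do: dayname[]
See: Saturday
Do: yearhop[n→-6]
See: 1871-01-27
Do: lastday[]
See: 1871-01-31
Do: gapto[d→1871-07-10]
See: 160
Do: scribe[p→/bigohu/te; c→plafo]
See: created
Do: roll[n→272]
See: 1871-10-30
Do: expunge[p→/brat]
See: ok

Answer: cur=1871-01-31


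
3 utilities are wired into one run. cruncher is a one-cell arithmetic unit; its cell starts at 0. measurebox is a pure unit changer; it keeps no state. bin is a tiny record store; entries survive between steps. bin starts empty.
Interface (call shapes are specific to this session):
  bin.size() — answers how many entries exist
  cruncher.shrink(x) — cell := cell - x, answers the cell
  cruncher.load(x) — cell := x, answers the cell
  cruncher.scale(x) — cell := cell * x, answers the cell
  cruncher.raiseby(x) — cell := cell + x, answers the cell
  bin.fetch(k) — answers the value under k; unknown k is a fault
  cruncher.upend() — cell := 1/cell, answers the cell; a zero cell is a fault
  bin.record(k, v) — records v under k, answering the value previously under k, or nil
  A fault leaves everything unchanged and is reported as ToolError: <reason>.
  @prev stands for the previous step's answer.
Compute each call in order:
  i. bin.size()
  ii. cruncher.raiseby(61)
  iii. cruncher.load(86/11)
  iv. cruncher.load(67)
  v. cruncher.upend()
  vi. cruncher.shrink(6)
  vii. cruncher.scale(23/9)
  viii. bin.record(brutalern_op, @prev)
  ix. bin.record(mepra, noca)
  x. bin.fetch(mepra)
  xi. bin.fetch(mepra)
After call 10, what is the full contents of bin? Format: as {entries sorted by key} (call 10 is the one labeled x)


Now I run size, yielding 0.
I call raiseby(61), giving 61.
Now I run load(86/11), which returns 86/11.
Invoking load(67): 67.
Now I run upend(), giving 1/67.
I run shrink(6), and see -401/67.
Using scale(23/9), giving -9223/603.
I use record(brutalern_op, @prev), and see nil.
I call record(mepra, noca), → nil.
Using fetch(mepra), — result: noca.
Calling fetch(mepra), and see noca.

Answer: {brutalern_op=-9223/603, mepra=noca}


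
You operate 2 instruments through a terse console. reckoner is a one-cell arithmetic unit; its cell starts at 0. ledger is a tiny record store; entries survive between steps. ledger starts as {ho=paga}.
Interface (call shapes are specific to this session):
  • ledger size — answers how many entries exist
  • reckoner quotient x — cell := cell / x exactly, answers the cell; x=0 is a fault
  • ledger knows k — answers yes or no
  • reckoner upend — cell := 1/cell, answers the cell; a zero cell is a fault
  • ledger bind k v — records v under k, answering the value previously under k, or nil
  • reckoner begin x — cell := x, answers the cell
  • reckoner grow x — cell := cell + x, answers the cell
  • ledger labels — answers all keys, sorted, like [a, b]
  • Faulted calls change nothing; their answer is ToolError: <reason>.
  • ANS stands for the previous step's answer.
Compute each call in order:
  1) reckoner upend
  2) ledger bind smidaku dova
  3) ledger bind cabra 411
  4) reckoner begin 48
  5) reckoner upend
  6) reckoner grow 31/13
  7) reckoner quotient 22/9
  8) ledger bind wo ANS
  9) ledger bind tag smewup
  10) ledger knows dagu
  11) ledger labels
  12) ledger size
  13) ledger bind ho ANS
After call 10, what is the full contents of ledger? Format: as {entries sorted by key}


[in] reckoner upend
[out] ToolError: reciprocal of zero
[in] ledger bind k→smidaku v→dova
[out] nil
[in] ledger bind k→cabra v→411
[out] nil
[in] reckoner begin x→48
[out] 48
[in] reckoner upend
[out] 1/48
[in] reckoner grow x→31/13
[out] 1501/624
[in] reckoner quotient x→22/9
[out] 4503/4576
[in] ledger bind k→wo v→ANS
[out] nil
[in] ledger bind k→tag v→smewup
[out] nil
[in] ledger knows k→dagu
[out] no
[in] ledger labels
[out] [cabra, ho, smidaku, tag, wo]
[in] ledger size
[out] 5
[in] ledger bind k→ho v→ANS
[out] paga

Answer: {cabra=411, ho=paga, smidaku=dova, tag=smewup, wo=4503/4576}


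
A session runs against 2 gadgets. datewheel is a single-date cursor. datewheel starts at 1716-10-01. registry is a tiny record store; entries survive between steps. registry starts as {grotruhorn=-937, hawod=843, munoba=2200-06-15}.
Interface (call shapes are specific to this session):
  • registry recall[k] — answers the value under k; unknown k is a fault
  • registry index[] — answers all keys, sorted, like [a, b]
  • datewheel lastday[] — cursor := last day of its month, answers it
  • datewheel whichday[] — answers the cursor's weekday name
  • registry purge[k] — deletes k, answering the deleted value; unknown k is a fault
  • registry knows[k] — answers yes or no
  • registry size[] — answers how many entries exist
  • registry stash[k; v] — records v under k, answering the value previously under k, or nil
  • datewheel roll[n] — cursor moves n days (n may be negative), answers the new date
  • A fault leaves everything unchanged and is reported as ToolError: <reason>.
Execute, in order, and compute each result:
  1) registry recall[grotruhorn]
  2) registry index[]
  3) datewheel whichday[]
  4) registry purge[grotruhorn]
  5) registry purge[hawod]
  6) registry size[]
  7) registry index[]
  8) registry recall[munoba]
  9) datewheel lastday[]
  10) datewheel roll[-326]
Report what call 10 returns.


! 1. registry recall(k='grotruhorn') == -937
! 2. registry index() == [grotruhorn, hawod, munoba]
! 3. datewheel whichday() == Thursday
! 4. registry purge(k='grotruhorn') == -937
! 5. registry purge(k='hawod') == 843
! 6. registry size() == 1
! 7. registry index() == [munoba]
! 8. registry recall(k='munoba') == 2200-06-15
! 9. datewheel lastday() == 1716-10-31
! 10. datewheel roll(n='-326') == 1715-12-10

Answer: 1715-12-10


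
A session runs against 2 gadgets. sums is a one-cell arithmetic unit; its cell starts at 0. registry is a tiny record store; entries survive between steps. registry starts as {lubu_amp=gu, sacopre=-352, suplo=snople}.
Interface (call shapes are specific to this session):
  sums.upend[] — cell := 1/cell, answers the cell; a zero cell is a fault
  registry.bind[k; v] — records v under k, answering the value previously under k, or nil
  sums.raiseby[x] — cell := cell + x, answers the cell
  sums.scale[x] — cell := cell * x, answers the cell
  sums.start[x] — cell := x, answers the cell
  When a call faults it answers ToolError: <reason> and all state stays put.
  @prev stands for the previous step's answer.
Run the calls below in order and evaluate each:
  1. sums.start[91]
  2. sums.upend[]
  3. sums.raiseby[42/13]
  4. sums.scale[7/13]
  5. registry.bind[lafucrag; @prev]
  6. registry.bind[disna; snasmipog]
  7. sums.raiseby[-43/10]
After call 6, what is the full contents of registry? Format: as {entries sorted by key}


Answer: {disna=snasmipog, lafucrag=295/169, lubu_amp=gu, sacopre=-352, suplo=snople}

Derivation:
I try start with x=91, → 91.
I use upend(), and observe 1/91.
Now I run raiseby with x=42/13, giving 295/91.
I try scale with x=7/13, and get 295/169.
I call bind with k=lafucrag, v=@prev, and observe nil.
Then bind with k=disna, v=snasmipog, and see nil.
I call raiseby with x=-43/10, and see -4317/1690.


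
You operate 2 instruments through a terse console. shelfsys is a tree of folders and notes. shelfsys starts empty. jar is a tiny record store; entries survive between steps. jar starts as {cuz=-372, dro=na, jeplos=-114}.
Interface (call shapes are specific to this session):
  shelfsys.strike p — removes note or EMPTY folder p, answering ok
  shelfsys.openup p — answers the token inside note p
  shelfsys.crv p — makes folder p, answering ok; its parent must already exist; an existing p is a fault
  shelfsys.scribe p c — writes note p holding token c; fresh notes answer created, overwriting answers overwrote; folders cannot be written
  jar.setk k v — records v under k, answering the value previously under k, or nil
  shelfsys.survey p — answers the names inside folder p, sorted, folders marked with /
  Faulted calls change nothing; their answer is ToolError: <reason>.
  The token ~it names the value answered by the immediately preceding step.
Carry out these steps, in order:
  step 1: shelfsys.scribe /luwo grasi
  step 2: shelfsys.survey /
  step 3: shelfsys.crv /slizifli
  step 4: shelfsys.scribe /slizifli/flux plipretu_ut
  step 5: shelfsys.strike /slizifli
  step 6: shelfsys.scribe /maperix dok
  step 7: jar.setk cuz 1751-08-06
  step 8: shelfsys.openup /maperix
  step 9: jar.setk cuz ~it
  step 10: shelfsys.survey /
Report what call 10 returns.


Do: shelfsys.scribe[p→/luwo; c→grasi]
See: created
Do: shelfsys.survey[p→/]
See: [luwo]
Do: shelfsys.crv[p→/slizifli]
See: ok
Do: shelfsys.scribe[p→/slizifli/flux; c→plipretu_ut]
See: created
Do: shelfsys.strike[p→/slizifli]
See: ToolError: not empty
Do: shelfsys.scribe[p→/maperix; c→dok]
See: created
Do: jar.setk[k→cuz; v→1751-08-06]
See: -372
Do: shelfsys.openup[p→/maperix]
See: dok
Do: jar.setk[k→cuz; v→~it]
See: 1751-08-06
Do: shelfsys.survey[p→/]
See: [luwo, maperix, slizifli/]

Answer: [luwo, maperix, slizifli/]
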